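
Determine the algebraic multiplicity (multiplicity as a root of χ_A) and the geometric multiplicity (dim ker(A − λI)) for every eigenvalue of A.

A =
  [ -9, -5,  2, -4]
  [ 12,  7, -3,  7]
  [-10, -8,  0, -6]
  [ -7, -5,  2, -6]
λ = -2: alg = 4, geom = 2

Step 1 — factor the characteristic polynomial to read off the algebraic multiplicities:
  χ_A(x) = (x + 2)^4

Step 2 — compute geometric multiplicities via the rank-nullity identity g(λ) = n − rank(A − λI):
  rank(A − (-2)·I) = 2, so dim ker(A − (-2)·I) = n − 2 = 2

Summary:
  λ = -2: algebraic multiplicity = 4, geometric multiplicity = 2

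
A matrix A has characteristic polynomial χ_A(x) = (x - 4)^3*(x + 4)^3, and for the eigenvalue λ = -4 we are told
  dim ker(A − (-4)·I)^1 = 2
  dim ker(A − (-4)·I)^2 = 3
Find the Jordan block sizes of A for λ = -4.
Block sizes for λ = -4: [2, 1]

From the dimensions of kernels of powers, the number of Jordan blocks of size at least j is d_j − d_{j−1} where d_j = dim ker(N^j) (with d_0 = 0). Computing the differences gives [2, 1].
The number of blocks of size exactly k is (#blocks of size ≥ k) − (#blocks of size ≥ k + 1), so the partition is: 1 block(s) of size 1, 1 block(s) of size 2.
In nonincreasing order the block sizes are [2, 1].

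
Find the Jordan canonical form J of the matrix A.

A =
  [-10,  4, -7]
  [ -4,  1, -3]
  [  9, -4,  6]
J_3(-1)

The characteristic polynomial is
  det(x·I − A) = x^3 + 3*x^2 + 3*x + 1 = (x + 1)^3

Eigenvalues and multiplicities (the geometric multiplicity of λ is n − rank(A − λI), which equals the number of Jordan blocks for λ):
  λ = -1: algebraic multiplicity = 3, geometric multiplicity = 1

Determining the block sizes for each eigenvalue:
  λ = -1: one block (gm = 1), so the single block has size am = 3 → block sizes [3]

Assembling the blocks gives a Jordan form
J =
  [-1,  1,  0]
  [ 0, -1,  1]
  [ 0,  0, -1]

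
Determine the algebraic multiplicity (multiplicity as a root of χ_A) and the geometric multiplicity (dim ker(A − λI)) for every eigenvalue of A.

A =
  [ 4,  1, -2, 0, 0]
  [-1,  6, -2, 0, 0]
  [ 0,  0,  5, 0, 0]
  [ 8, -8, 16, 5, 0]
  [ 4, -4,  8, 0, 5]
λ = 5: alg = 5, geom = 4

Step 1 — factor the characteristic polynomial to read off the algebraic multiplicities:
  χ_A(x) = (x - 5)^5

Step 2 — compute geometric multiplicities via the rank-nullity identity g(λ) = n − rank(A − λI):
  rank(A − (5)·I) = 1, so dim ker(A − (5)·I) = n − 1 = 4

Summary:
  λ = 5: algebraic multiplicity = 5, geometric multiplicity = 4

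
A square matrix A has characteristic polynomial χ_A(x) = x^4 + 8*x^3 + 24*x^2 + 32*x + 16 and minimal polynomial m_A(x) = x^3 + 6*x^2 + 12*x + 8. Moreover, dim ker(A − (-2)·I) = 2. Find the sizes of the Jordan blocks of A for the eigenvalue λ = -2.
Block sizes for λ = -2: [3, 1]

Step 1 — from the characteristic polynomial, algebraic multiplicity of λ = -2 is 4. From dim ker(A − (-2)·I) = 2, there are exactly 2 Jordan blocks for λ = -2.
Step 2 — from the minimal polynomial, the factor (x + 2)^3 tells us the largest block for λ = -2 has size 3.
Step 3 — with total size 4, 2 blocks, and largest block 3, the block sizes (in nonincreasing order) are [3, 1].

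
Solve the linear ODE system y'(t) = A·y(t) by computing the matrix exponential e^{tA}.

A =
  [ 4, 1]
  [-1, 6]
e^{tA} =
  [-t*exp(5*t) + exp(5*t), t*exp(5*t)]
  [-t*exp(5*t), t*exp(5*t) + exp(5*t)]

Strategy: write A = P · J · P⁻¹ where J is a Jordan canonical form, so e^{tA} = P · e^{tJ} · P⁻¹, and e^{tJ} can be computed block-by-block.

A has Jordan form
J =
  [5, 1]
  [0, 5]
(up to reordering of blocks).

Per-block formulas:
  For a 2×2 Jordan block J_2(5): exp(t · J_2(5)) = e^(5t)·(I + t·N), where N is the 2×2 nilpotent shift.

After assembling e^{tJ} and conjugating by P, we get:

e^{tA} =
  [-t*exp(5*t) + exp(5*t), t*exp(5*t)]
  [-t*exp(5*t), t*exp(5*t) + exp(5*t)]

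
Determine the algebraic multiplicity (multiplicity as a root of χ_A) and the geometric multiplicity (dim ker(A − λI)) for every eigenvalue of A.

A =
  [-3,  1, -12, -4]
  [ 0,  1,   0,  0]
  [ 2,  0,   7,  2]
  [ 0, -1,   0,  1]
λ = 1: alg = 3, geom = 2; λ = 3: alg = 1, geom = 1

Step 1 — factor the characteristic polynomial to read off the algebraic multiplicities:
  χ_A(x) = (x - 3)*(x - 1)^3

Step 2 — compute geometric multiplicities via the rank-nullity identity g(λ) = n − rank(A − λI):
  rank(A − (1)·I) = 2, so dim ker(A − (1)·I) = n − 2 = 2
  rank(A − (3)·I) = 3, so dim ker(A − (3)·I) = n − 3 = 1

Summary:
  λ = 1: algebraic multiplicity = 3, geometric multiplicity = 2
  λ = 3: algebraic multiplicity = 1, geometric multiplicity = 1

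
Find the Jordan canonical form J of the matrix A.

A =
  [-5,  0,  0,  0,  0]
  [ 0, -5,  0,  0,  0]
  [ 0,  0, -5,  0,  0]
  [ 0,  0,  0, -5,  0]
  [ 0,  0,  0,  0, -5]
J_1(-5) ⊕ J_1(-5) ⊕ J_1(-5) ⊕ J_1(-5) ⊕ J_1(-5)

The characteristic polynomial is
  det(x·I − A) = x^5 + 25*x^4 + 250*x^3 + 1250*x^2 + 3125*x + 3125 = (x + 5)^5

Eigenvalues and multiplicities (the geometric multiplicity of λ is n − rank(A − λI), which equals the number of Jordan blocks for λ):
  λ = -5: algebraic multiplicity = 5, geometric multiplicity = 5

Determining the block sizes for each eigenvalue:
  λ = -5: gm = am = 5, so every block has size 1 → block sizes [1, 1, 1, 1, 1]

Assembling the blocks gives a Jordan form
J =
  [-5,  0,  0,  0,  0]
  [ 0, -5,  0,  0,  0]
  [ 0,  0, -5,  0,  0]
  [ 0,  0,  0, -5,  0]
  [ 0,  0,  0,  0, -5]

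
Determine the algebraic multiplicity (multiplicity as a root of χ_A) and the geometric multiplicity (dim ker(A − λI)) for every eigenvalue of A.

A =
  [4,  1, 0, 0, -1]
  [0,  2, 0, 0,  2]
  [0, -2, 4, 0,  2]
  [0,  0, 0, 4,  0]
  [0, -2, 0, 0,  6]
λ = 4: alg = 5, geom = 4

Step 1 — factor the characteristic polynomial to read off the algebraic multiplicities:
  χ_A(x) = (x - 4)^5

Step 2 — compute geometric multiplicities via the rank-nullity identity g(λ) = n − rank(A − λI):
  rank(A − (4)·I) = 1, so dim ker(A − (4)·I) = n − 1 = 4

Summary:
  λ = 4: algebraic multiplicity = 5, geometric multiplicity = 4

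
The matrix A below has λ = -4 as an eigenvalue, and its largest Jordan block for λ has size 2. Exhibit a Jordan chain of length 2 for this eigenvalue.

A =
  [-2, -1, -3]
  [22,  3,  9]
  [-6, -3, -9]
A Jordan chain for λ = -4 of length 2:
v_1 = (-1, 7, -3)ᵀ
v_2 = (0, 1, 0)ᵀ

Let N = A − (-4)·I. We want v_2 with N^2 v_2 = 0 but N^1 v_2 ≠ 0; then v_{j-1} := N · v_j for j = 2, …, 2.

Pick v_2 = (0, 1, 0)ᵀ.
Then v_1 = N · v_2 = (-1, 7, -3)ᵀ.

Sanity check: (A − (-4)·I) v_1 = (0, 0, 0)ᵀ = 0. ✓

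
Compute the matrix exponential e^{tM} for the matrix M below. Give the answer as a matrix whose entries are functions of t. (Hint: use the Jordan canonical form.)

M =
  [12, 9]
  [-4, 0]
e^{tM} =
  [6*t*exp(6*t) + exp(6*t), 9*t*exp(6*t)]
  [-4*t*exp(6*t), -6*t*exp(6*t) + exp(6*t)]

Strategy: write M = P · J · P⁻¹ where J is a Jordan canonical form, so e^{tM} = P · e^{tJ} · P⁻¹, and e^{tJ} can be computed block-by-block.

M has Jordan form
J =
  [6, 1]
  [0, 6]
(up to reordering of blocks).

Per-block formulas:
  For a 2×2 Jordan block J_2(6): exp(t · J_2(6)) = e^(6t)·(I + t·N), where N is the 2×2 nilpotent shift.

After assembling e^{tJ} and conjugating by P, we get:

e^{tM} =
  [6*t*exp(6*t) + exp(6*t), 9*t*exp(6*t)]
  [-4*t*exp(6*t), -6*t*exp(6*t) + exp(6*t)]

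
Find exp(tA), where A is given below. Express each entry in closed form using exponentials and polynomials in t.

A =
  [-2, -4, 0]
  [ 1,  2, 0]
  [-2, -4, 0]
e^{tA} =
  [1 - 2*t, -4*t, 0]
  [t, 2*t + 1, 0]
  [-2*t, -4*t, 1]

Strategy: write A = P · J · P⁻¹ where J is a Jordan canonical form, so e^{tA} = P · e^{tJ} · P⁻¹, and e^{tJ} can be computed block-by-block.

A has Jordan form
J =
  [0, 1, 0]
  [0, 0, 0]
  [0, 0, 0]
(up to reordering of blocks).

Per-block formulas:
  For a 1×1 block at λ = 0: exp(t · [0]) = [e^(0t)].
  For a 2×2 Jordan block J_2(0): exp(t · J_2(0)) = e^(0t)·(I + t·N), where N is the 2×2 nilpotent shift.

After assembling e^{tJ} and conjugating by P, we get:

e^{tA} =
  [1 - 2*t, -4*t, 0]
  [t, 2*t + 1, 0]
  [-2*t, -4*t, 1]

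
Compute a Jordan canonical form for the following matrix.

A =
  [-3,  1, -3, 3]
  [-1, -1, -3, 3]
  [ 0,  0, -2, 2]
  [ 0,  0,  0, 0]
J_2(-2) ⊕ J_1(-2) ⊕ J_1(0)

The characteristic polynomial is
  det(x·I − A) = x^4 + 6*x^3 + 12*x^2 + 8*x = x*(x + 2)^3

Eigenvalues and multiplicities (the geometric multiplicity of λ is n − rank(A − λI), which equals the number of Jordan blocks for λ):
  λ = -2: algebraic multiplicity = 3, geometric multiplicity = 2
  λ = 0: algebraic multiplicity = 1, geometric multiplicity = 1

Determining the block sizes for each eigenvalue:
  λ = -2: 2 blocks summing to 3 forces exactly one block of size 2 and the rest size 1 → block sizes [2, 1]
  λ = 0: one block (gm = 1), so the single block has size am = 1 → block sizes [1]

Assembling the blocks gives a Jordan form
J =
  [-2,  1,  0, 0]
  [ 0, -2,  0, 0]
  [ 0,  0, -2, 0]
  [ 0,  0,  0, 0]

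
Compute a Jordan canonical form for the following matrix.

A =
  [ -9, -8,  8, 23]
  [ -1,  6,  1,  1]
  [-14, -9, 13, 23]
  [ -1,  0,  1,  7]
J_1(-1) ⊕ J_3(6)

The characteristic polynomial is
  det(x·I − A) = x^4 - 17*x^3 + 90*x^2 - 108*x - 216 = (x - 6)^3*(x + 1)

Eigenvalues and multiplicities (the geometric multiplicity of λ is n − rank(A − λI), which equals the number of Jordan blocks for λ):
  λ = -1: algebraic multiplicity = 1, geometric multiplicity = 1
  λ = 6: algebraic multiplicity = 3, geometric multiplicity = 1

Determining the block sizes for each eigenvalue:
  λ = -1: one block (gm = 1), so the single block has size am = 1 → block sizes [1]
  λ = 6: one block (gm = 1), so the single block has size am = 3 → block sizes [3]

Assembling the blocks gives a Jordan form
J =
  [-1, 0, 0, 0]
  [ 0, 6, 1, 0]
  [ 0, 0, 6, 1]
  [ 0, 0, 0, 6]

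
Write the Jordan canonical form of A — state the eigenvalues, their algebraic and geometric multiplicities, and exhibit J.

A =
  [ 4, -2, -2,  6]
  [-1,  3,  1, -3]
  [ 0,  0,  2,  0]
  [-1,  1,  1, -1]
J_2(2) ⊕ J_1(2) ⊕ J_1(2)

The characteristic polynomial is
  det(x·I − A) = x^4 - 8*x^3 + 24*x^2 - 32*x + 16 = (x - 2)^4

Eigenvalues and multiplicities (the geometric multiplicity of λ is n − rank(A − λI), which equals the number of Jordan blocks for λ):
  λ = 2: algebraic multiplicity = 4, geometric multiplicity = 3

Determining the block sizes for each eigenvalue:
  λ = 2: 3 blocks summing to 4 forces exactly one block of size 2 and the rest size 1 → block sizes [2, 1, 1]

Assembling the blocks gives a Jordan form
J =
  [2, 1, 0, 0]
  [0, 2, 0, 0]
  [0, 0, 2, 0]
  [0, 0, 0, 2]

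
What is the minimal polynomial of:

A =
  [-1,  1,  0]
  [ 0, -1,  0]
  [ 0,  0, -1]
x^2 + 2*x + 1

The characteristic polynomial is χ_A(x) = (x + 1)^3, so the eigenvalues are known. The minimal polynomial is
  m_A(x) = Π_λ (x − λ)^{k_λ}
where k_λ is the size of the *largest* Jordan block for λ (equivalently, the smallest k with (A − λI)^k v = 0 for every generalised eigenvector v of λ).

  λ = -1: largest Jordan block has size 2, contributing (x + 1)^2

So m_A(x) = (x + 1)^2 = x^2 + 2*x + 1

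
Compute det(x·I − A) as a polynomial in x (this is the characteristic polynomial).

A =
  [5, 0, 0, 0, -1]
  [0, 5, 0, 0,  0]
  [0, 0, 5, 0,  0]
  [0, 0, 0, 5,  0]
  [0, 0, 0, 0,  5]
x^5 - 25*x^4 + 250*x^3 - 1250*x^2 + 3125*x - 3125

Expanding det(x·I − A) (e.g. by cofactor expansion or by noting that A is similar to its Jordan form J, which has the same characteristic polynomial as A) gives
  χ_A(x) = x^5 - 25*x^4 + 250*x^3 - 1250*x^2 + 3125*x - 3125
which factors as (x - 5)^5. The eigenvalues (with algebraic multiplicities) are λ = 5 with multiplicity 5.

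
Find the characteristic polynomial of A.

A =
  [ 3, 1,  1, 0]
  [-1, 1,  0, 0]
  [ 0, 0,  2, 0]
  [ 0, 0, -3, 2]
x^4 - 8*x^3 + 24*x^2 - 32*x + 16

Expanding det(x·I − A) (e.g. by cofactor expansion or by noting that A is similar to its Jordan form J, which has the same characteristic polynomial as A) gives
  χ_A(x) = x^4 - 8*x^3 + 24*x^2 - 32*x + 16
which factors as (x - 2)^4. The eigenvalues (with algebraic multiplicities) are λ = 2 with multiplicity 4.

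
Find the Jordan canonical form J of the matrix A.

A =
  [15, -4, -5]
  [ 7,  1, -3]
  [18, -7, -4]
J_3(4)

The characteristic polynomial is
  det(x·I − A) = x^3 - 12*x^2 + 48*x - 64 = (x - 4)^3

Eigenvalues and multiplicities (the geometric multiplicity of λ is n − rank(A − λI), which equals the number of Jordan blocks for λ):
  λ = 4: algebraic multiplicity = 3, geometric multiplicity = 1

Determining the block sizes for each eigenvalue:
  λ = 4: one block (gm = 1), so the single block has size am = 3 → block sizes [3]

Assembling the blocks gives a Jordan form
J =
  [4, 1, 0]
  [0, 4, 1]
  [0, 0, 4]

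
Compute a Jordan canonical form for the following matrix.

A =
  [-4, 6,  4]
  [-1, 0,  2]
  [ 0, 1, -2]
J_3(-2)

The characteristic polynomial is
  det(x·I − A) = x^3 + 6*x^2 + 12*x + 8 = (x + 2)^3

Eigenvalues and multiplicities (the geometric multiplicity of λ is n − rank(A − λI), which equals the number of Jordan blocks for λ):
  λ = -2: algebraic multiplicity = 3, geometric multiplicity = 1

Determining the block sizes for each eigenvalue:
  λ = -2: one block (gm = 1), so the single block has size am = 3 → block sizes [3]

Assembling the blocks gives a Jordan form
J =
  [-2,  1,  0]
  [ 0, -2,  1]
  [ 0,  0, -2]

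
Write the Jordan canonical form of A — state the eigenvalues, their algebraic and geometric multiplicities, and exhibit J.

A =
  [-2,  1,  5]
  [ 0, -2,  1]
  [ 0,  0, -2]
J_3(-2)

The characteristic polynomial is
  det(x·I − A) = x^3 + 6*x^2 + 12*x + 8 = (x + 2)^3

Eigenvalues and multiplicities (the geometric multiplicity of λ is n − rank(A − λI), which equals the number of Jordan blocks for λ):
  λ = -2: algebraic multiplicity = 3, geometric multiplicity = 1

Determining the block sizes for each eigenvalue:
  λ = -2: one block (gm = 1), so the single block has size am = 3 → block sizes [3]

Assembling the blocks gives a Jordan form
J =
  [-2,  1,  0]
  [ 0, -2,  1]
  [ 0,  0, -2]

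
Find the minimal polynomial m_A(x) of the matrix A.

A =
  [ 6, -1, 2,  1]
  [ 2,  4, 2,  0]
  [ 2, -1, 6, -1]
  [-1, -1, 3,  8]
x^3 - 18*x^2 + 108*x - 216

The characteristic polynomial is χ_A(x) = (x - 6)^4, so the eigenvalues are known. The minimal polynomial is
  m_A(x) = Π_λ (x − λ)^{k_λ}
where k_λ is the size of the *largest* Jordan block for λ (equivalently, the smallest k with (A − λI)^k v = 0 for every generalised eigenvector v of λ).

  λ = 6: largest Jordan block has size 3, contributing (x − 6)^3

So m_A(x) = (x - 6)^3 = x^3 - 18*x^2 + 108*x - 216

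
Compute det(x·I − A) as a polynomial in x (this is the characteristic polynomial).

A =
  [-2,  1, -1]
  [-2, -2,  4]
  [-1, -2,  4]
x^3 - 3*x - 2

Expanding det(x·I − A) (e.g. by cofactor expansion or by noting that A is similar to its Jordan form J, which has the same characteristic polynomial as A) gives
  χ_A(x) = x^3 - 3*x - 2
which factors as (x - 2)*(x + 1)^2. The eigenvalues (with algebraic multiplicities) are λ = -1 with multiplicity 2, λ = 2 with multiplicity 1.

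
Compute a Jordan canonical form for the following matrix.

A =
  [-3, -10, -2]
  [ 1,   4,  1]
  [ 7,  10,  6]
J_1(-1) ⊕ J_2(4)

The characteristic polynomial is
  det(x·I − A) = x^3 - 7*x^2 + 8*x + 16 = (x - 4)^2*(x + 1)

Eigenvalues and multiplicities (the geometric multiplicity of λ is n − rank(A − λI), which equals the number of Jordan blocks for λ):
  λ = -1: algebraic multiplicity = 1, geometric multiplicity = 1
  λ = 4: algebraic multiplicity = 2, geometric multiplicity = 1

Determining the block sizes for each eigenvalue:
  λ = -1: one block (gm = 1), so the single block has size am = 1 → block sizes [1]
  λ = 4: one block (gm = 1), so the single block has size am = 2 → block sizes [2]

Assembling the blocks gives a Jordan form
J =
  [-1, 0, 0]
  [ 0, 4, 1]
  [ 0, 0, 4]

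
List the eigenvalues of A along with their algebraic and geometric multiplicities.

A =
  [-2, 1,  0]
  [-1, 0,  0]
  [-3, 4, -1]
λ = -1: alg = 3, geom = 1

Step 1 — factor the characteristic polynomial to read off the algebraic multiplicities:
  χ_A(x) = (x + 1)^3

Step 2 — compute geometric multiplicities via the rank-nullity identity g(λ) = n − rank(A − λI):
  rank(A − (-1)·I) = 2, so dim ker(A − (-1)·I) = n − 2 = 1

Summary:
  λ = -1: algebraic multiplicity = 3, geometric multiplicity = 1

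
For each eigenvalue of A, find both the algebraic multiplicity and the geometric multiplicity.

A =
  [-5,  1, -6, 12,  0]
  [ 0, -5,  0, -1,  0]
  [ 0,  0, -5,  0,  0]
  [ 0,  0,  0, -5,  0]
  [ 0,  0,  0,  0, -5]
λ = -5: alg = 5, geom = 3

Step 1 — factor the characteristic polynomial to read off the algebraic multiplicities:
  χ_A(x) = (x + 5)^5

Step 2 — compute geometric multiplicities via the rank-nullity identity g(λ) = n − rank(A − λI):
  rank(A − (-5)·I) = 2, so dim ker(A − (-5)·I) = n − 2 = 3

Summary:
  λ = -5: algebraic multiplicity = 5, geometric multiplicity = 3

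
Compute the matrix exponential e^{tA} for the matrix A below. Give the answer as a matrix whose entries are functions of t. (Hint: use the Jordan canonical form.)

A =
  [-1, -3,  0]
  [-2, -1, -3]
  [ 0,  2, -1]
e^{tA} =
  [3*t^2*exp(-t) + exp(-t), -3*t*exp(-t), 9*t^2*exp(-t)/2]
  [-2*t*exp(-t), exp(-t), -3*t*exp(-t)]
  [-2*t^2*exp(-t), 2*t*exp(-t), -3*t^2*exp(-t) + exp(-t)]

Strategy: write A = P · J · P⁻¹ where J is a Jordan canonical form, so e^{tA} = P · e^{tJ} · P⁻¹, and e^{tJ} can be computed block-by-block.

A has Jordan form
J =
  [-1,  1,  0]
  [ 0, -1,  1]
  [ 0,  0, -1]
(up to reordering of blocks).

Per-block formulas:
  For a 3×3 Jordan block J_3(-1): exp(t · J_3(-1)) = e^(-1t)·(I + t·N + (t^2/2)·N^2), where N is the 3×3 nilpotent shift.

After assembling e^{tJ} and conjugating by P, we get:

e^{tA} =
  [3*t^2*exp(-t) + exp(-t), -3*t*exp(-t), 9*t^2*exp(-t)/2]
  [-2*t*exp(-t), exp(-t), -3*t*exp(-t)]
  [-2*t^2*exp(-t), 2*t*exp(-t), -3*t^2*exp(-t) + exp(-t)]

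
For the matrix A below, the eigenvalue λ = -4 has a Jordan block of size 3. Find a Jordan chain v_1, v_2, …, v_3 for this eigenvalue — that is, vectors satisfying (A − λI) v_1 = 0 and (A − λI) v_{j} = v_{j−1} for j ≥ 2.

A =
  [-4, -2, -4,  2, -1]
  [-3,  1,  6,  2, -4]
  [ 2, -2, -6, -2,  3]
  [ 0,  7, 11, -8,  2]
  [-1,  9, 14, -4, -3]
A Jordan chain for λ = -4 of length 3:
v_1 = (-1, 1, -1, -1, 0)ᵀ
v_2 = (0, -3, 2, 0, -1)ᵀ
v_3 = (1, 0, 0, 0, 0)ᵀ

Let N = A − (-4)·I. We want v_3 with N^3 v_3 = 0 but N^2 v_3 ≠ 0; then v_{j-1} := N · v_j for j = 3, …, 2.

Pick v_3 = (1, 0, 0, 0, 0)ᵀ.
Then v_2 = N · v_3 = (0, -3, 2, 0, -1)ᵀ.
Then v_1 = N · v_2 = (-1, 1, -1, -1, 0)ᵀ.

Sanity check: (A − (-4)·I) v_1 = (0, 0, 0, 0, 0)ᵀ = 0. ✓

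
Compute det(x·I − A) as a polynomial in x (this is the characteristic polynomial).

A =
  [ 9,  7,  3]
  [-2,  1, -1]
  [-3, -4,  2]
x^3 - 12*x^2 + 48*x - 64

Expanding det(x·I − A) (e.g. by cofactor expansion or by noting that A is similar to its Jordan form J, which has the same characteristic polynomial as A) gives
  χ_A(x) = x^3 - 12*x^2 + 48*x - 64
which factors as (x - 4)^3. The eigenvalues (with algebraic multiplicities) are λ = 4 with multiplicity 3.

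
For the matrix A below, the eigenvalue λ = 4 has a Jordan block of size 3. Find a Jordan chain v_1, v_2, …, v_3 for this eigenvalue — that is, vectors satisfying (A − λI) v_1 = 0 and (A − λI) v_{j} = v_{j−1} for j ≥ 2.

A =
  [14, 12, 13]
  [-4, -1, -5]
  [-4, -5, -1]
A Jordan chain for λ = 4 of length 3:
v_1 = (-5, 2, 2)ᵀ
v_2 = (12, -5, -5)ᵀ
v_3 = (0, 1, 0)ᵀ

Let N = A − (4)·I. We want v_3 with N^3 v_3 = 0 but N^2 v_3 ≠ 0; then v_{j-1} := N · v_j for j = 3, …, 2.

Pick v_3 = (0, 1, 0)ᵀ.
Then v_2 = N · v_3 = (12, -5, -5)ᵀ.
Then v_1 = N · v_2 = (-5, 2, 2)ᵀ.

Sanity check: (A − (4)·I) v_1 = (0, 0, 0)ᵀ = 0. ✓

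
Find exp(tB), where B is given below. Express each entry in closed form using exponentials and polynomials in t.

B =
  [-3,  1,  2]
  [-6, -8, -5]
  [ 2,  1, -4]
e^{tB} =
  [t^2*exp(-5*t) + 2*t*exp(-5*t) + exp(-5*t), t^2*exp(-5*t)/2 + t*exp(-5*t), t^2*exp(-5*t)/2 + 2*t*exp(-5*t)]
  [-2*t^2*exp(-5*t) - 6*t*exp(-5*t), -t^2*exp(-5*t) - 3*t*exp(-5*t) + exp(-5*t), -t^2*exp(-5*t) - 5*t*exp(-5*t)]
  [2*t*exp(-5*t), t*exp(-5*t), t*exp(-5*t) + exp(-5*t)]

Strategy: write B = P · J · P⁻¹ where J is a Jordan canonical form, so e^{tB} = P · e^{tJ} · P⁻¹, and e^{tJ} can be computed block-by-block.

B has Jordan form
J =
  [-5,  1,  0]
  [ 0, -5,  1]
  [ 0,  0, -5]
(up to reordering of blocks).

Per-block formulas:
  For a 3×3 Jordan block J_3(-5): exp(t · J_3(-5)) = e^(-5t)·(I + t·N + (t^2/2)·N^2), where N is the 3×3 nilpotent shift.

After assembling e^{tJ} and conjugating by P, we get:

e^{tB} =
  [t^2*exp(-5*t) + 2*t*exp(-5*t) + exp(-5*t), t^2*exp(-5*t)/2 + t*exp(-5*t), t^2*exp(-5*t)/2 + 2*t*exp(-5*t)]
  [-2*t^2*exp(-5*t) - 6*t*exp(-5*t), -t^2*exp(-5*t) - 3*t*exp(-5*t) + exp(-5*t), -t^2*exp(-5*t) - 5*t*exp(-5*t)]
  [2*t*exp(-5*t), t*exp(-5*t), t*exp(-5*t) + exp(-5*t)]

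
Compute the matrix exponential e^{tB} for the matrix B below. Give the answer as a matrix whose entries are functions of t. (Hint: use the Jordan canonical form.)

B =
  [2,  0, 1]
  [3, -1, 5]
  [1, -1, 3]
e^{tB} =
  [-t*exp(t) + 2*exp(2*t) - exp(t), t*exp(t) - exp(2*t) + exp(t), -2*t*exp(t) + 3*exp(2*t) - 3*exp(t)]
  [t*exp(t) + 2*exp(2*t) - 2*exp(t), -t*exp(t) - exp(2*t) + 2*exp(t), 2*t*exp(t) + 3*exp(2*t) - 3*exp(t)]
  [t*exp(t), -t*exp(t), 2*t*exp(t) + exp(t)]

Strategy: write B = P · J · P⁻¹ where J is a Jordan canonical form, so e^{tB} = P · e^{tJ} · P⁻¹, and e^{tJ} can be computed block-by-block.

B has Jordan form
J =
  [1, 1, 0]
  [0, 1, 0]
  [0, 0, 2]
(up to reordering of blocks).

Per-block formulas:
  For a 2×2 Jordan block J_2(1): exp(t · J_2(1)) = e^(1t)·(I + t·N), where N is the 2×2 nilpotent shift.
  For a 1×1 block at λ = 2: exp(t · [2]) = [e^(2t)].

After assembling e^{tJ} and conjugating by P, we get:

e^{tB} =
  [-t*exp(t) + 2*exp(2*t) - exp(t), t*exp(t) - exp(2*t) + exp(t), -2*t*exp(t) + 3*exp(2*t) - 3*exp(t)]
  [t*exp(t) + 2*exp(2*t) - 2*exp(t), -t*exp(t) - exp(2*t) + 2*exp(t), 2*t*exp(t) + 3*exp(2*t) - 3*exp(t)]
  [t*exp(t), -t*exp(t), 2*t*exp(t) + exp(t)]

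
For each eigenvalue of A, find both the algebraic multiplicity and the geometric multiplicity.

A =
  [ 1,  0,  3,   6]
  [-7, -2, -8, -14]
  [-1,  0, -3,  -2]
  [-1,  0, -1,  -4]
λ = -2: alg = 4, geom = 2

Step 1 — factor the characteristic polynomial to read off the algebraic multiplicities:
  χ_A(x) = (x + 2)^4

Step 2 — compute geometric multiplicities via the rank-nullity identity g(λ) = n − rank(A − λI):
  rank(A − (-2)·I) = 2, so dim ker(A − (-2)·I) = n − 2 = 2

Summary:
  λ = -2: algebraic multiplicity = 4, geometric multiplicity = 2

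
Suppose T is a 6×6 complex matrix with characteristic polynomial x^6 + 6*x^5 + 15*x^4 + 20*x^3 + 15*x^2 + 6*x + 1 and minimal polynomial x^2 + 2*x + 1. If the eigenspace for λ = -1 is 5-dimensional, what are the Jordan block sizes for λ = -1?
Block sizes for λ = -1: [2, 1, 1, 1, 1]

Step 1 — from the characteristic polynomial, algebraic multiplicity of λ = -1 is 6. From dim ker(T − (-1)·I) = 5, there are exactly 5 Jordan blocks for λ = -1.
Step 2 — from the minimal polynomial, the factor (x + 1)^2 tells us the largest block for λ = -1 has size 2.
Step 3 — with total size 6, 5 blocks, and largest block 2, the block sizes (in nonincreasing order) are [2, 1, 1, 1, 1].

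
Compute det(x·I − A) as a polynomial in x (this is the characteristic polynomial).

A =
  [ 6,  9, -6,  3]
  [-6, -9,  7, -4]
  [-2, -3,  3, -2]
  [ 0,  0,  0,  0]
x^4

Expanding det(x·I − A) (e.g. by cofactor expansion or by noting that A is similar to its Jordan form J, which has the same characteristic polynomial as A) gives
  χ_A(x) = x^4
which factors as x^4. The eigenvalues (with algebraic multiplicities) are λ = 0 with multiplicity 4.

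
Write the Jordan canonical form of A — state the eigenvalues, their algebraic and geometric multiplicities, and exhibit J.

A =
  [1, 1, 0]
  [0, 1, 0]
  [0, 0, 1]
J_2(1) ⊕ J_1(1)

The characteristic polynomial is
  det(x·I − A) = x^3 - 3*x^2 + 3*x - 1 = (x - 1)^3

Eigenvalues and multiplicities (the geometric multiplicity of λ is n − rank(A − λI), which equals the number of Jordan blocks for λ):
  λ = 1: algebraic multiplicity = 3, geometric multiplicity = 2

Determining the block sizes for each eigenvalue:
  λ = 1: 2 blocks summing to 3 forces exactly one block of size 2 and the rest size 1 → block sizes [2, 1]

Assembling the blocks gives a Jordan form
J =
  [1, 1, 0]
  [0, 1, 0]
  [0, 0, 1]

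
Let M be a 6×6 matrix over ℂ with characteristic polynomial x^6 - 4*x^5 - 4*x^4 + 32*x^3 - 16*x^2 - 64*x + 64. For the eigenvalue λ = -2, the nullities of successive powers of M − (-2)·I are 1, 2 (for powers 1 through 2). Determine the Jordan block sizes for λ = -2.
Block sizes for λ = -2: [2]

From the dimensions of kernels of powers, the number of Jordan blocks of size at least j is d_j − d_{j−1} where d_j = dim ker(N^j) (with d_0 = 0). Computing the differences gives [1, 1].
The number of blocks of size exactly k is (#blocks of size ≥ k) − (#blocks of size ≥ k + 1), so the partition is: 1 block(s) of size 2.
In nonincreasing order the block sizes are [2].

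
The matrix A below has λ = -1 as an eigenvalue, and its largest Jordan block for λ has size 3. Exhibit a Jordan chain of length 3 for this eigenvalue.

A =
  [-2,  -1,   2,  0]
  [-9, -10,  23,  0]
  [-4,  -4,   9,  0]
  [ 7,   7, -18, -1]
A Jordan chain for λ = -1 of length 3:
v_1 = (2, -2, 0, 2)ᵀ
v_2 = (-1, -9, -4, 7)ᵀ
v_3 = (1, 0, 0, 0)ᵀ

Let N = A − (-1)·I. We want v_3 with N^3 v_3 = 0 but N^2 v_3 ≠ 0; then v_{j-1} := N · v_j for j = 3, …, 2.

Pick v_3 = (1, 0, 0, 0)ᵀ.
Then v_2 = N · v_3 = (-1, -9, -4, 7)ᵀ.
Then v_1 = N · v_2 = (2, -2, 0, 2)ᵀ.

Sanity check: (A − (-1)·I) v_1 = (0, 0, 0, 0)ᵀ = 0. ✓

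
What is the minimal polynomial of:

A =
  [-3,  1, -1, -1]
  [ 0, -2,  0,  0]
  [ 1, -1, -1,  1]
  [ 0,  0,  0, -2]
x^2 + 4*x + 4

The characteristic polynomial is χ_A(x) = (x + 2)^4, so the eigenvalues are known. The minimal polynomial is
  m_A(x) = Π_λ (x − λ)^{k_λ}
where k_λ is the size of the *largest* Jordan block for λ (equivalently, the smallest k with (A − λI)^k v = 0 for every generalised eigenvector v of λ).

  λ = -2: largest Jordan block has size 2, contributing (x + 2)^2

So m_A(x) = (x + 2)^2 = x^2 + 4*x + 4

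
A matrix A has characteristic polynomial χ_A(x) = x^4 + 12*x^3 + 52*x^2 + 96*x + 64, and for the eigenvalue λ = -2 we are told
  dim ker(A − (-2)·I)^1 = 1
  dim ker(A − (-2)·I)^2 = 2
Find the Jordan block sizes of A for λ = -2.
Block sizes for λ = -2: [2]

From the dimensions of kernels of powers, the number of Jordan blocks of size at least j is d_j − d_{j−1} where d_j = dim ker(N^j) (with d_0 = 0). Computing the differences gives [1, 1].
The number of blocks of size exactly k is (#blocks of size ≥ k) − (#blocks of size ≥ k + 1), so the partition is: 1 block(s) of size 2.
In nonincreasing order the block sizes are [2].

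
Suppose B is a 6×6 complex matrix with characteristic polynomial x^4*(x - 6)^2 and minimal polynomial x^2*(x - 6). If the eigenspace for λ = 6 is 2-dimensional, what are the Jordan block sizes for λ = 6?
Block sizes for λ = 6: [1, 1]

Step 1 — from the characteristic polynomial, algebraic multiplicity of λ = 6 is 2. From dim ker(B − (6)·I) = 2, there are exactly 2 Jordan blocks for λ = 6.
Step 2 — from the minimal polynomial, the factor (x − 6) tells us the largest block for λ = 6 has size 1.
Step 3 — with total size 2, 2 blocks, and largest block 1, the block sizes (in nonincreasing order) are [1, 1].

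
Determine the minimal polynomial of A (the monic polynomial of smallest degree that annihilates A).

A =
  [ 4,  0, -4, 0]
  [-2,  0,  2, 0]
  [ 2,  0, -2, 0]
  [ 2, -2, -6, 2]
x^2 - 2*x

The characteristic polynomial is χ_A(x) = x^2*(x - 2)^2, so the eigenvalues are known. The minimal polynomial is
  m_A(x) = Π_λ (x − λ)^{k_λ}
where k_λ is the size of the *largest* Jordan block for λ (equivalently, the smallest k with (A − λI)^k v = 0 for every generalised eigenvector v of λ).

  λ = 0: largest Jordan block has size 1, contributing (x − 0)
  λ = 2: largest Jordan block has size 1, contributing (x − 2)

So m_A(x) = x*(x - 2) = x^2 - 2*x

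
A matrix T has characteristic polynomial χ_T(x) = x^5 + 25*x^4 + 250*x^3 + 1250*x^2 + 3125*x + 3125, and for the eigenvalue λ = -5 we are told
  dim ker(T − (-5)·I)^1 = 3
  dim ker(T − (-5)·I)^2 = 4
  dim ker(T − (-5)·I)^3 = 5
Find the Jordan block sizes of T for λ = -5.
Block sizes for λ = -5: [3, 1, 1]

From the dimensions of kernels of powers, the number of Jordan blocks of size at least j is d_j − d_{j−1} where d_j = dim ker(N^j) (with d_0 = 0). Computing the differences gives [3, 1, 1].
The number of blocks of size exactly k is (#blocks of size ≥ k) − (#blocks of size ≥ k + 1), so the partition is: 2 block(s) of size 1, 1 block(s) of size 3.
In nonincreasing order the block sizes are [3, 1, 1].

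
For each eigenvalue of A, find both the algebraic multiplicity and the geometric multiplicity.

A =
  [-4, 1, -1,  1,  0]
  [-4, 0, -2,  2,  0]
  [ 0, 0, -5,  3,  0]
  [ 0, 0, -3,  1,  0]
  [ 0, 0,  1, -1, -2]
λ = -2: alg = 5, geom = 3

Step 1 — factor the characteristic polynomial to read off the algebraic multiplicities:
  χ_A(x) = (x + 2)^5

Step 2 — compute geometric multiplicities via the rank-nullity identity g(λ) = n − rank(A − λI):
  rank(A − (-2)·I) = 2, so dim ker(A − (-2)·I) = n − 2 = 3

Summary:
  λ = -2: algebraic multiplicity = 5, geometric multiplicity = 3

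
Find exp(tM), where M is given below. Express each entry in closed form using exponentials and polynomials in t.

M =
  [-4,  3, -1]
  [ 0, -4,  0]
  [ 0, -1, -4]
e^{tM} =
  [exp(-4*t), t^2*exp(-4*t)/2 + 3*t*exp(-4*t), -t*exp(-4*t)]
  [0, exp(-4*t), 0]
  [0, -t*exp(-4*t), exp(-4*t)]

Strategy: write M = P · J · P⁻¹ where J is a Jordan canonical form, so e^{tM} = P · e^{tJ} · P⁻¹, and e^{tJ} can be computed block-by-block.

M has Jordan form
J =
  [-4,  1,  0]
  [ 0, -4,  1]
  [ 0,  0, -4]
(up to reordering of blocks).

Per-block formulas:
  For a 3×3 Jordan block J_3(-4): exp(t · J_3(-4)) = e^(-4t)·(I + t·N + (t^2/2)·N^2), where N is the 3×3 nilpotent shift.

After assembling e^{tJ} and conjugating by P, we get:

e^{tM} =
  [exp(-4*t), t^2*exp(-4*t)/2 + 3*t*exp(-4*t), -t*exp(-4*t)]
  [0, exp(-4*t), 0]
  [0, -t*exp(-4*t), exp(-4*t)]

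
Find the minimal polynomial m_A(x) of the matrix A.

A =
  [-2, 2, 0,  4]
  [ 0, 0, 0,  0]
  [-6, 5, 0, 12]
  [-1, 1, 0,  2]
x^2

The characteristic polynomial is χ_A(x) = x^4, so the eigenvalues are known. The minimal polynomial is
  m_A(x) = Π_λ (x − λ)^{k_λ}
where k_λ is the size of the *largest* Jordan block for λ (equivalently, the smallest k with (A − λI)^k v = 0 for every generalised eigenvector v of λ).

  λ = 0: largest Jordan block has size 2, contributing (x − 0)^2

So m_A(x) = x^2 = x^2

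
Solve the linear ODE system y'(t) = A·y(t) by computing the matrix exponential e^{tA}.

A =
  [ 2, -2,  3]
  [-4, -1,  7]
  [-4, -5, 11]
e^{tA} =
  [-2*t*exp(4*t) + exp(4*t), -t^2*exp(4*t)/2 - 2*t*exp(4*t), t^2*exp(4*t)/2 + 3*t*exp(4*t)]
  [-4*t*exp(4*t), -t^2*exp(4*t) - 5*t*exp(4*t) + exp(4*t), t^2*exp(4*t) + 7*t*exp(4*t)]
  [-4*t*exp(4*t), -t^2*exp(4*t) - 5*t*exp(4*t), t^2*exp(4*t) + 7*t*exp(4*t) + exp(4*t)]

Strategy: write A = P · J · P⁻¹ where J is a Jordan canonical form, so e^{tA} = P · e^{tJ} · P⁻¹, and e^{tJ} can be computed block-by-block.

A has Jordan form
J =
  [4, 1, 0]
  [0, 4, 1]
  [0, 0, 4]
(up to reordering of blocks).

Per-block formulas:
  For a 3×3 Jordan block J_3(4): exp(t · J_3(4)) = e^(4t)·(I + t·N + (t^2/2)·N^2), where N is the 3×3 nilpotent shift.

After assembling e^{tJ} and conjugating by P, we get:

e^{tA} =
  [-2*t*exp(4*t) + exp(4*t), -t^2*exp(4*t)/2 - 2*t*exp(4*t), t^2*exp(4*t)/2 + 3*t*exp(4*t)]
  [-4*t*exp(4*t), -t^2*exp(4*t) - 5*t*exp(4*t) + exp(4*t), t^2*exp(4*t) + 7*t*exp(4*t)]
  [-4*t*exp(4*t), -t^2*exp(4*t) - 5*t*exp(4*t), t^2*exp(4*t) + 7*t*exp(4*t) + exp(4*t)]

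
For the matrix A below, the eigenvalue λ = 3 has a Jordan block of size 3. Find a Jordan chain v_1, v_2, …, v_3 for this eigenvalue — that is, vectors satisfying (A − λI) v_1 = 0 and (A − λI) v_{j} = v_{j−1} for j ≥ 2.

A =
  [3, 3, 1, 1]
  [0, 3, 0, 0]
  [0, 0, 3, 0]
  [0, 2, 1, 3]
A Jordan chain for λ = 3 of length 3:
v_1 = (2, 0, 0, 0)ᵀ
v_2 = (3, 0, 0, 2)ᵀ
v_3 = (0, 1, 0, 0)ᵀ

Let N = A − (3)·I. We want v_3 with N^3 v_3 = 0 but N^2 v_3 ≠ 0; then v_{j-1} := N · v_j for j = 3, …, 2.

Pick v_3 = (0, 1, 0, 0)ᵀ.
Then v_2 = N · v_3 = (3, 0, 0, 2)ᵀ.
Then v_1 = N · v_2 = (2, 0, 0, 0)ᵀ.

Sanity check: (A − (3)·I) v_1 = (0, 0, 0, 0)ᵀ = 0. ✓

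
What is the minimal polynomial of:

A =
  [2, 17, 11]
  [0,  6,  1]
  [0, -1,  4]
x^3 - 12*x^2 + 45*x - 50

The characteristic polynomial is χ_A(x) = (x - 5)^2*(x - 2), so the eigenvalues are known. The minimal polynomial is
  m_A(x) = Π_λ (x − λ)^{k_λ}
where k_λ is the size of the *largest* Jordan block for λ (equivalently, the smallest k with (A − λI)^k v = 0 for every generalised eigenvector v of λ).

  λ = 2: largest Jordan block has size 1, contributing (x − 2)
  λ = 5: largest Jordan block has size 2, contributing (x − 5)^2

So m_A(x) = (x - 5)^2*(x - 2) = x^3 - 12*x^2 + 45*x - 50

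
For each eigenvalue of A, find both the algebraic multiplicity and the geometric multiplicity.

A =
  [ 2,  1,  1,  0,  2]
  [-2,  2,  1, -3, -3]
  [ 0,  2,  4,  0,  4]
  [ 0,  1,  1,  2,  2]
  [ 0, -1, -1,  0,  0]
λ = 2: alg = 5, geom = 3

Step 1 — factor the characteristic polynomial to read off the algebraic multiplicities:
  χ_A(x) = (x - 2)^5

Step 2 — compute geometric multiplicities via the rank-nullity identity g(λ) = n − rank(A − λI):
  rank(A − (2)·I) = 2, so dim ker(A − (2)·I) = n − 2 = 3

Summary:
  λ = 2: algebraic multiplicity = 5, geometric multiplicity = 3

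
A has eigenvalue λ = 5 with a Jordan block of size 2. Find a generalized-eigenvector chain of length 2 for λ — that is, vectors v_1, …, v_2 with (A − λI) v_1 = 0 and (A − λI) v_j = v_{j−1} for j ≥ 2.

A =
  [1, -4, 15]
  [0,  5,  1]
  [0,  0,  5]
A Jordan chain for λ = 5 of length 2:
v_1 = (-1, 1, 0)ᵀ
v_2 = (4, 0, 1)ᵀ

Let N = A − (5)·I. We want v_2 with N^2 v_2 = 0 but N^1 v_2 ≠ 0; then v_{j-1} := N · v_j for j = 2, …, 2.

Pick v_2 = (4, 0, 1)ᵀ.
Then v_1 = N · v_2 = (-1, 1, 0)ᵀ.

Sanity check: (A − (5)·I) v_1 = (0, 0, 0)ᵀ = 0. ✓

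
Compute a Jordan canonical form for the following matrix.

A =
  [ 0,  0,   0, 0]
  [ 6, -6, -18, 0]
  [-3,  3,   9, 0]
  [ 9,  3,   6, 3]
J_1(0) ⊕ J_1(0) ⊕ J_1(3) ⊕ J_1(3)

The characteristic polynomial is
  det(x·I − A) = x^4 - 6*x^3 + 9*x^2 = x^2*(x - 3)^2

Eigenvalues and multiplicities (the geometric multiplicity of λ is n − rank(A − λI), which equals the number of Jordan blocks for λ):
  λ = 0: algebraic multiplicity = 2, geometric multiplicity = 2
  λ = 3: algebraic multiplicity = 2, geometric multiplicity = 2

Determining the block sizes for each eigenvalue:
  λ = 0: gm = am = 2, so every block has size 1 → block sizes [1, 1]
  λ = 3: gm = am = 2, so every block has size 1 → block sizes [1, 1]

Assembling the blocks gives a Jordan form
J =
  [0, 0, 0, 0]
  [0, 0, 0, 0]
  [0, 0, 3, 0]
  [0, 0, 0, 3]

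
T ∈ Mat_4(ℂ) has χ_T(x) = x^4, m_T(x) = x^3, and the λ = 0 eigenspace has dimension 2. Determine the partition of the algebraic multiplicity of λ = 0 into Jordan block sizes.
Block sizes for λ = 0: [3, 1]

Step 1 — from the characteristic polynomial, algebraic multiplicity of λ = 0 is 4. From dim ker(T − (0)·I) = 2, there are exactly 2 Jordan blocks for λ = 0.
Step 2 — from the minimal polynomial, the factor (x − 0)^3 tells us the largest block for λ = 0 has size 3.
Step 3 — with total size 4, 2 blocks, and largest block 3, the block sizes (in nonincreasing order) are [3, 1].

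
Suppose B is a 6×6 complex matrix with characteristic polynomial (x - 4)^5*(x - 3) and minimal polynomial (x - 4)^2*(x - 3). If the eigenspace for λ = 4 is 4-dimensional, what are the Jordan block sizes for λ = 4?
Block sizes for λ = 4: [2, 1, 1, 1]

Step 1 — from the characteristic polynomial, algebraic multiplicity of λ = 4 is 5. From dim ker(B − (4)·I) = 4, there are exactly 4 Jordan blocks for λ = 4.
Step 2 — from the minimal polynomial, the factor (x − 4)^2 tells us the largest block for λ = 4 has size 2.
Step 3 — with total size 5, 4 blocks, and largest block 2, the block sizes (in nonincreasing order) are [2, 1, 1, 1].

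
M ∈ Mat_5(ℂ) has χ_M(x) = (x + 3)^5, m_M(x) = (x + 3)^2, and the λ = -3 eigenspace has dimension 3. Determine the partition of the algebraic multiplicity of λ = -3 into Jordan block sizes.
Block sizes for λ = -3: [2, 2, 1]

Step 1 — from the characteristic polynomial, algebraic multiplicity of λ = -3 is 5. From dim ker(M − (-3)·I) = 3, there are exactly 3 Jordan blocks for λ = -3.
Step 2 — from the minimal polynomial, the factor (x + 3)^2 tells us the largest block for λ = -3 has size 2.
Step 3 — with total size 5, 3 blocks, and largest block 2, the block sizes (in nonincreasing order) are [2, 2, 1].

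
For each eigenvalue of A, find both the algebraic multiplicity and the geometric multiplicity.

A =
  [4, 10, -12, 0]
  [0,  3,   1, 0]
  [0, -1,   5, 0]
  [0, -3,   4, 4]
λ = 4: alg = 4, geom = 2

Step 1 — factor the characteristic polynomial to read off the algebraic multiplicities:
  χ_A(x) = (x - 4)^4

Step 2 — compute geometric multiplicities via the rank-nullity identity g(λ) = n − rank(A − λI):
  rank(A − (4)·I) = 2, so dim ker(A − (4)·I) = n − 2 = 2

Summary:
  λ = 4: algebraic multiplicity = 4, geometric multiplicity = 2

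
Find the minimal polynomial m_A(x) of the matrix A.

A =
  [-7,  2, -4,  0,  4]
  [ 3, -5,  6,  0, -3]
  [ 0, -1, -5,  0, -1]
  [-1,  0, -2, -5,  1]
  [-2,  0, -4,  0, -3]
x^3 + 15*x^2 + 75*x + 125

The characteristic polynomial is χ_A(x) = (x + 5)^5, so the eigenvalues are known. The minimal polynomial is
  m_A(x) = Π_λ (x − λ)^{k_λ}
where k_λ is the size of the *largest* Jordan block for λ (equivalently, the smallest k with (A − λI)^k v = 0 for every generalised eigenvector v of λ).

  λ = -5: largest Jordan block has size 3, contributing (x + 5)^3

So m_A(x) = (x + 5)^3 = x^3 + 15*x^2 + 75*x + 125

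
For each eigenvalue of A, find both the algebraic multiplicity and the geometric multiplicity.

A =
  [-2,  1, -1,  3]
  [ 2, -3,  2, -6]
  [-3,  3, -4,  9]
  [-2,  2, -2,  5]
λ = -1: alg = 4, geom = 3

Step 1 — factor the characteristic polynomial to read off the algebraic multiplicities:
  χ_A(x) = (x + 1)^4

Step 2 — compute geometric multiplicities via the rank-nullity identity g(λ) = n − rank(A − λI):
  rank(A − (-1)·I) = 1, so dim ker(A − (-1)·I) = n − 1 = 3

Summary:
  λ = -1: algebraic multiplicity = 4, geometric multiplicity = 3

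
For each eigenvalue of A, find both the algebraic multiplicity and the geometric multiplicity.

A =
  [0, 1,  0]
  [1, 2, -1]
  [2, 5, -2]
λ = 0: alg = 3, geom = 1

Step 1 — factor the characteristic polynomial to read off the algebraic multiplicities:
  χ_A(x) = x^3

Step 2 — compute geometric multiplicities via the rank-nullity identity g(λ) = n − rank(A − λI):
  rank(A − (0)·I) = 2, so dim ker(A − (0)·I) = n − 2 = 1

Summary:
  λ = 0: algebraic multiplicity = 3, geometric multiplicity = 1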